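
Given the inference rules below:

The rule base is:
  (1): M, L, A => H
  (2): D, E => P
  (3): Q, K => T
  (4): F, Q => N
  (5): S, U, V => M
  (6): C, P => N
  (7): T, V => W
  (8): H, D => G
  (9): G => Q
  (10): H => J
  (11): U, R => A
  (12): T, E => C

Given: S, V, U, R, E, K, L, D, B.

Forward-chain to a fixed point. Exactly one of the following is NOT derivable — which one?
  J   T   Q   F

[1] (2) [D, E => P]; (5) [S, U, V => M]; (11) [U, R => A]. ⇒ new: P, M, A.
[2] (1) [M, L, A => H]. ⇒ new: H.
[3] (8) [H, D => G]; (10) [H => J]. ⇒ new: G, J.
[4] (9) [G => Q]. ⇒ new: Q.
[5] (3) [Q, K => T]. ⇒ new: T.
[6] (7) [T, V => W]; (12) [T, E => C]. ⇒ new: W, C.
[7] (6) [C, P => N]. ⇒ new: N.
Derived: J (round 3), Q (round 4), T (round 5). F never appears in any round.

F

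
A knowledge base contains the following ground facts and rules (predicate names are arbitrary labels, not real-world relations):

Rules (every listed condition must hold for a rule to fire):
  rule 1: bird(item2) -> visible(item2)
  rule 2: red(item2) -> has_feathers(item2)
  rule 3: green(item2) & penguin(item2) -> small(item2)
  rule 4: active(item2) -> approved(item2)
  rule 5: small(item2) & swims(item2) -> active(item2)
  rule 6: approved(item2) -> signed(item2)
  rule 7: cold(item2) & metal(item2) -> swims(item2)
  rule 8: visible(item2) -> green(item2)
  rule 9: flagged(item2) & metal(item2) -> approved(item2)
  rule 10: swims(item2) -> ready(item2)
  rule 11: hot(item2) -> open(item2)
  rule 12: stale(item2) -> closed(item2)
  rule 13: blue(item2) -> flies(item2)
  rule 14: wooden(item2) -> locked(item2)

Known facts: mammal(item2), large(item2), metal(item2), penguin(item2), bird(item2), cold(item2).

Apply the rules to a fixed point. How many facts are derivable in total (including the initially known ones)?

Round 1 fires rule 1, rule 7, giving visible(item2), swims(item2).
Round 2 fires rule 8, rule 10, giving green(item2), ready(item2).
Round 3 fires rule 3, giving small(item2).
Round 4 fires rule 5, giving active(item2).
Round 5 fires rule 4, giving approved(item2).
Round 6 fires rule 6, giving signed(item2).
Closure: {active(item2), approved(item2), bird(item2), cold(item2), green(item2), large(item2), mammal(item2), metal(item2), penguin(item2), ready(item2), signed(item2), small(item2), swims(item2), visible(item2)} — 14 facts.

14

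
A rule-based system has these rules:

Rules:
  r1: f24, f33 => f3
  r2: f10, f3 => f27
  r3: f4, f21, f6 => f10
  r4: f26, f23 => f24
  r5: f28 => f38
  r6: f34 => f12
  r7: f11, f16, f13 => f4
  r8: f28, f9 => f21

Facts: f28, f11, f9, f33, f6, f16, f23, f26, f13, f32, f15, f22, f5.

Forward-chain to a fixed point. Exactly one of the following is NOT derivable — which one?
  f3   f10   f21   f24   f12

[1] r4 [f26, f23 => f24]; r5 [f28 => f38]; r7 [f11, f16, f13 => f4]; r8 [f28, f9 => f21]. ⇒ new: f24, f38, f4, f21.
[2] r1 [f24, f33 => f3]; r3 [f4, f21, f6 => f10]. ⇒ new: f3, f10.
[3] r2 [f10, f3 => f27]. ⇒ new: f27.
Derived: f10 (round 2), f21 (round 1), f3 (round 2), f24 (round 1). f12 never appears in any round.

f12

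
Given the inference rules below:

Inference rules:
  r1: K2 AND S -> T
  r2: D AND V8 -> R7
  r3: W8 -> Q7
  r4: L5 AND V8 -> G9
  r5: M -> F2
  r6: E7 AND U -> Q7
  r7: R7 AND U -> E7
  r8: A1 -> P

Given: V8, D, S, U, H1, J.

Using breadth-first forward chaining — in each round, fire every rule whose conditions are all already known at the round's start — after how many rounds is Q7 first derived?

3

Round 1: r2 [D AND V8 -> R7]. Adds R7.
Round 2: r7 [R7 AND U -> E7]. Adds E7.
Round 3: r6 [E7 AND U -> Q7]. Adds Q7.
Q7 first appears in round 3.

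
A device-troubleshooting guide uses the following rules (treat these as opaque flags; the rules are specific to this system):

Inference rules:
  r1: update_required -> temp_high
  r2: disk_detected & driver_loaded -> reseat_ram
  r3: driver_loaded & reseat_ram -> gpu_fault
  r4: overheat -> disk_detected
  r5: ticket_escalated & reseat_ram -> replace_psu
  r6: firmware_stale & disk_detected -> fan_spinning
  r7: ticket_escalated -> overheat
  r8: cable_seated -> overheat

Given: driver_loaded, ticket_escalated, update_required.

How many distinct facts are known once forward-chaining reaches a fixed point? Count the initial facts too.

Round 1 fires r1, r7, giving temp_high, overheat.
Round 2 fires r4, giving disk_detected.
Round 3 fires r2, giving reseat_ram.
Round 4 fires r3, r5, giving gpu_fault, replace_psu.
Closure: {disk_detected, driver_loaded, gpu_fault, overheat, replace_psu, reseat_ram, temp_high, ticket_escalated, update_required} — 9 facts.

9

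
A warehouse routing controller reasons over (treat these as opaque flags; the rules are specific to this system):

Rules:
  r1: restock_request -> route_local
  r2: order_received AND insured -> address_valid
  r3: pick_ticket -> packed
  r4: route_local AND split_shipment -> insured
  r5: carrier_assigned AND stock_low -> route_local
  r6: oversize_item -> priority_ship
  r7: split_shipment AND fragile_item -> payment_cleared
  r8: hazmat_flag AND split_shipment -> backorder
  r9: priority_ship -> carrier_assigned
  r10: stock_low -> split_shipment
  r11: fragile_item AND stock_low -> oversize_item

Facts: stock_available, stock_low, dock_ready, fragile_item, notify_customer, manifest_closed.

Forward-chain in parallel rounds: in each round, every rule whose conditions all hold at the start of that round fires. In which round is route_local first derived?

Round 1 — r10, r11, derive split_shipment, oversize_item.
Round 2 — r6, r7, derive priority_ship, payment_cleared.
Round 3 — r9, derive carrier_assigned.
Round 4 — r5, derive route_local.
route_local first appears in round 4.

4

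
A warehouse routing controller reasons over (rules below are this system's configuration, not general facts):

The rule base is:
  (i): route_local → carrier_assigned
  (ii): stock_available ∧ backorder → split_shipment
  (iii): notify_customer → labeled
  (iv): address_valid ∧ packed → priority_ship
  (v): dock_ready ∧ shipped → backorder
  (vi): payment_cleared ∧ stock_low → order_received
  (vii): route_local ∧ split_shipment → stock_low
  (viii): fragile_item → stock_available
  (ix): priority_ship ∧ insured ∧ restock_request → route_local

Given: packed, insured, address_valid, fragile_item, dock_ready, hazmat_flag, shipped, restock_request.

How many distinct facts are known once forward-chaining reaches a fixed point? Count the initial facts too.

Round 1: (iv) [address_valid ∧ packed → priority_ship]; (v) [dock_ready ∧ shipped → backorder]; (viii) [fragile_item → stock_available]. New: priority_ship, backorder, stock_available.
Round 2: (ii) [stock_available ∧ backorder → split_shipment]; (ix) [priority_ship ∧ insured ∧ restock_request → route_local]. New: split_shipment, route_local.
Round 3: (i) [route_local → carrier_assigned]; (vii) [route_local ∧ split_shipment → stock_low]. New: carrier_assigned, stock_low.
Closure: {address_valid, backorder, carrier_assigned, dock_ready, fragile_item, hazmat_flag, insured, packed, priority_ship, restock_request, route_local, shipped, split_shipment, stock_available, stock_low} — 15 facts.

15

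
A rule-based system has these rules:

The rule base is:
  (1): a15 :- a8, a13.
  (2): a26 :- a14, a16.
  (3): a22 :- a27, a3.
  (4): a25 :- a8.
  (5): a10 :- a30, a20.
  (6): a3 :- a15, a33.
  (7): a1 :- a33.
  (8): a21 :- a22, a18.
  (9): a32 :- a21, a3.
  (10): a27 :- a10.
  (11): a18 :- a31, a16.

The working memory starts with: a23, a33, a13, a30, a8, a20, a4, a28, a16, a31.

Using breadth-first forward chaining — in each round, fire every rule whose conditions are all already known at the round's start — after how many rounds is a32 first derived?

Round 1 — (1), (4), (5), (7), (11), derive a15, a25, a10, a1, a18.
Round 2 — (6), (10), derive a3, a27.
Round 3 — (3), derive a22.
Round 4 — (8), derive a21.
Round 5 — (9), derive a32.
a32 first appears in round 5.

5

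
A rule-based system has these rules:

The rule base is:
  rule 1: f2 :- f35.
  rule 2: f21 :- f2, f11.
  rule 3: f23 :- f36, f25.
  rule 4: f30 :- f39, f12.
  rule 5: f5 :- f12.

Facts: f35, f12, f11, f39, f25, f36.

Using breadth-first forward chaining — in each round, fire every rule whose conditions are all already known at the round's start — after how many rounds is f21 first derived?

[1] rule 1 [f2 :- f35.]; rule 3 [f23 :- f36, f25.]; rule 4 [f30 :- f39, f12.]; rule 5 [f5 :- f12.]. ⇒ new: f2, f23, f30, f5.
[2] rule 2 [f21 :- f2, f11.]. ⇒ new: f21.
f21 first appears in round 2.

2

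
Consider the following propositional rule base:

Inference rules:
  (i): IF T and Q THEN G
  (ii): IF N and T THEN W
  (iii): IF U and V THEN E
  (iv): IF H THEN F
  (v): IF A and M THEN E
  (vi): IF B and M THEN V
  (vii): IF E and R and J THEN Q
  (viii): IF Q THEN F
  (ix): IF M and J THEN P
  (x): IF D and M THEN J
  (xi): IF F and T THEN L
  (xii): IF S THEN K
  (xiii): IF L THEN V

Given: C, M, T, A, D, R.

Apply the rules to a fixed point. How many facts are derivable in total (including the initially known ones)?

Round 1: (v) [IF A and M THEN E]; (x) [IF D and M THEN J]. New: E, J.
Round 2: (vii) [IF E and R and J THEN Q]; (ix) [IF M and J THEN P]. New: Q, P.
Round 3: (i) [IF T and Q THEN G]; (viii) [IF Q THEN F]. New: G, F.
Round 4: (xi) [IF F and T THEN L]. New: L.
Round 5: (xiii) [IF L THEN V]. New: V.
Closure: {A, C, D, E, F, G, J, L, M, P, Q, R, T, V} — 14 facts.

14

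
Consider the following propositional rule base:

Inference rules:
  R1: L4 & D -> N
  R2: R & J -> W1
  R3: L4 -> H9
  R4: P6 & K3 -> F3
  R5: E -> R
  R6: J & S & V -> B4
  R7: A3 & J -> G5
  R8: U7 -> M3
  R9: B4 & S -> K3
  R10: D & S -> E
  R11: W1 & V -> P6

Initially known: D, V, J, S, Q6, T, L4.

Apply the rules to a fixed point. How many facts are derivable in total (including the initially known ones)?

[1] R1 [L4 & D -> N]; R3 [L4 -> H9]; R6 [J & S & V -> B4]; R10 [D & S -> E]. ⇒ new: N, H9, B4, E.
[2] R5 [E -> R]; R9 [B4 & S -> K3]. ⇒ new: R, K3.
[3] R2 [R & J -> W1]. ⇒ new: W1.
[4] R11 [W1 & V -> P6]. ⇒ new: P6.
[5] R4 [P6 & K3 -> F3]. ⇒ new: F3.
Closure: {B4, D, E, F3, H9, J, K3, L4, N, P6, Q6, R, S, T, V, W1} — 16 facts.

16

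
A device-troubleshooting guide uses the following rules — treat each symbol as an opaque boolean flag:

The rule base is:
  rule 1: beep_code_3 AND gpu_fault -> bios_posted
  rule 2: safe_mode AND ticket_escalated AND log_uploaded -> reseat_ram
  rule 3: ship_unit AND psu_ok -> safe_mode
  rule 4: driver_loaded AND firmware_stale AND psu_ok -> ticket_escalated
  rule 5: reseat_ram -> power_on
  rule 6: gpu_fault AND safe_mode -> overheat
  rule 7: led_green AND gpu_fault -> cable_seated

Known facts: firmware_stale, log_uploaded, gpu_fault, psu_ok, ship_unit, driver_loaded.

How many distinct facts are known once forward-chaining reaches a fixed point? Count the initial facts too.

Round 1 — rule 3, rule 4, derive safe_mode, ticket_escalated.
Round 2 — rule 2, rule 6, derive reseat_ram, overheat.
Round 3 — rule 5, derive power_on.
Closure: {driver_loaded, firmware_stale, gpu_fault, log_uploaded, overheat, power_on, psu_ok, reseat_ram, safe_mode, ship_unit, ticket_escalated} — 11 facts.

11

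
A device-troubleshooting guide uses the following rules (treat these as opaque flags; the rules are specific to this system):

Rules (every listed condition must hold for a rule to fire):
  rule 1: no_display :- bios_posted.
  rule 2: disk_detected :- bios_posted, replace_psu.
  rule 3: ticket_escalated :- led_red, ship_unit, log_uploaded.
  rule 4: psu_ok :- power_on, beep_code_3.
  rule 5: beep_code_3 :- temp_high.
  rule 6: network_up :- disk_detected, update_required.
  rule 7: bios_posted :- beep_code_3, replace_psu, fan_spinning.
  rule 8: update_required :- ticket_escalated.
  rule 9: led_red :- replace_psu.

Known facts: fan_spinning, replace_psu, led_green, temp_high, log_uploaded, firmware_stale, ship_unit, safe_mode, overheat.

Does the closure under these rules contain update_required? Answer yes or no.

yes

[1] rule 5 [beep_code_3 :- temp_high.]; rule 9 [led_red :- replace_psu.]. ⇒ new: beep_code_3, led_red.
[2] rule 3 [ticket_escalated :- led_red, ship_unit, log_uploaded.]; rule 7 [bios_posted :- beep_code_3, replace_psu, fan_spinning.]. ⇒ new: ticket_escalated, bios_posted.
[3] rule 1 [no_display :- bios_posted.]; rule 2 [disk_detected :- bios_posted, replace_psu.]; rule 8 [update_required :- ticket_escalated.]. ⇒ new: no_display, disk_detected, update_required.
[4] rule 6 [network_up :- disk_detected, update_required.]. ⇒ new: network_up.
update_required appears in round 3, so it is derivable.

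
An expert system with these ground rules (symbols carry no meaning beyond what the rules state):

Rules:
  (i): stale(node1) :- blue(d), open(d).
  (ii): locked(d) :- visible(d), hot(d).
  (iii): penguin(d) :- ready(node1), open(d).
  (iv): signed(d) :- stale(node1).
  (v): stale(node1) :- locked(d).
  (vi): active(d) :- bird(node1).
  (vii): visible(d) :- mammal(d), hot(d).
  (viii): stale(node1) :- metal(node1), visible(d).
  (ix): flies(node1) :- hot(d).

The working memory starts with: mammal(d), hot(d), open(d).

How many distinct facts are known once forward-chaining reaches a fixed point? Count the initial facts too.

Round 1 — (vii), (ix), derive visible(d), flies(node1).
Round 2 — (ii), derive locked(d).
Round 3 — (v), derive stale(node1).
Round 4 — (iv), derive signed(d).
Closure: {flies(node1), hot(d), locked(d), mammal(d), open(d), signed(d), stale(node1), visible(d)} — 8 facts.

8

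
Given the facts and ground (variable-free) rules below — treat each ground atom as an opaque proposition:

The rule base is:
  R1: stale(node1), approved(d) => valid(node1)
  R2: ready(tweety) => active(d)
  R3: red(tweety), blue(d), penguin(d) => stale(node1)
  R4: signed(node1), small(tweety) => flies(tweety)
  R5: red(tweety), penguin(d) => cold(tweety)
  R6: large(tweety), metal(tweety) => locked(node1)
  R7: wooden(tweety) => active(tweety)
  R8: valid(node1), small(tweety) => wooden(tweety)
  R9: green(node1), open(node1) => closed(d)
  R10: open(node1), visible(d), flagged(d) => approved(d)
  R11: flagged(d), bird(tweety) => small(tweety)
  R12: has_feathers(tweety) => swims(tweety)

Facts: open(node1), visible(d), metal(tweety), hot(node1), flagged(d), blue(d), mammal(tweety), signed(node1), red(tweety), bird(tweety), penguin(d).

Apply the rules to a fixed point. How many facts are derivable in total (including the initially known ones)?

19

[1] R3 [red(tweety), blue(d), penguin(d) => stale(node1)]; R5 [red(tweety), penguin(d) => cold(tweety)]; R10 [open(node1), visible(d), flagged(d) => approved(d)]; R11 [flagged(d), bird(tweety) => small(tweety)]. ⇒ new: stale(node1), cold(tweety), approved(d), small(tweety).
[2] R1 [stale(node1), approved(d) => valid(node1)]; R4 [signed(node1), small(tweety) => flies(tweety)]. ⇒ new: valid(node1), flies(tweety).
[3] R8 [valid(node1), small(tweety) => wooden(tweety)]. ⇒ new: wooden(tweety).
[4] R7 [wooden(tweety) => active(tweety)]. ⇒ new: active(tweety).
Closure: {active(tweety), approved(d), bird(tweety), blue(d), cold(tweety), flagged(d), flies(tweety), hot(node1), mammal(tweety), metal(tweety), open(node1), penguin(d), red(tweety), signed(node1), small(tweety), stale(node1), valid(node1), visible(d), wooden(tweety)} — 19 facts.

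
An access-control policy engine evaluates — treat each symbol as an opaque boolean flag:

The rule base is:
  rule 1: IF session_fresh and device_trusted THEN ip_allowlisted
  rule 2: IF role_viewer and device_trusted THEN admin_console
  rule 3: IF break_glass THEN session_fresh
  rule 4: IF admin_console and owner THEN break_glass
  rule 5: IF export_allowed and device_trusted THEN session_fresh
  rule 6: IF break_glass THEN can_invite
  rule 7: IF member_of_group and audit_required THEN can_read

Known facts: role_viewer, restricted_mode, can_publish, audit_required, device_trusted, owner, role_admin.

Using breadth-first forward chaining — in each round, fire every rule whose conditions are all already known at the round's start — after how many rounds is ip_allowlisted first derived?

Round 1 — rule 2, derive admin_console.
Round 2 — rule 4, derive break_glass.
Round 3 — rule 3, rule 6, derive session_fresh, can_invite.
Round 4 — rule 1, derive ip_allowlisted.
ip_allowlisted first appears in round 4.

4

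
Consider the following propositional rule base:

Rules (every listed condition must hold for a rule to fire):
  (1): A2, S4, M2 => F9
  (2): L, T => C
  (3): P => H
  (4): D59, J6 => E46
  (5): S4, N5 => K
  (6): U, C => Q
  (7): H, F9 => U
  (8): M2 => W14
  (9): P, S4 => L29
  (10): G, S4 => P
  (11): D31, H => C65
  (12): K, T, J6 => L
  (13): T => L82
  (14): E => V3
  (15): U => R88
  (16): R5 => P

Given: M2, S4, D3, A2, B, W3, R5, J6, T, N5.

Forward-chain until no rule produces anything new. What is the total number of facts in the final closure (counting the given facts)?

22

Round 1 — (1), (5), (8), (13), (16), derive F9, K, W14, L82, P.
Round 2 — (3), (9), (12), derive H, L29, L.
Round 3 — (2), (7), derive C, U.
Round 4 — (6), (15), derive Q, R88.
Closure: {A2, B, C, D3, F9, H, J6, K, L, L29, L82, M2, N5, P, Q, R5, R88, S4, T, U, W14, W3} — 22 facts.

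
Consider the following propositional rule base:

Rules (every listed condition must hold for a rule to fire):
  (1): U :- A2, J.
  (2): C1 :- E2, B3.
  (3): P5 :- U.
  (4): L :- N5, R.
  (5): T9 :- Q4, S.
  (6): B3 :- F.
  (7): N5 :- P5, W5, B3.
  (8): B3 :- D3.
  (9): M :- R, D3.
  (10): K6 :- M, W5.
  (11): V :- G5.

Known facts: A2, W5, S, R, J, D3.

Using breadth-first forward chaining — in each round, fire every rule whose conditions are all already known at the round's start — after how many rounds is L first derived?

Round 1 — (1), (8), (9), derive U, B3, M.
Round 2 — (3), (10), derive P5, K6.
Round 3 — (7), derive N5.
Round 4 — (4), derive L.
L first appears in round 4.

4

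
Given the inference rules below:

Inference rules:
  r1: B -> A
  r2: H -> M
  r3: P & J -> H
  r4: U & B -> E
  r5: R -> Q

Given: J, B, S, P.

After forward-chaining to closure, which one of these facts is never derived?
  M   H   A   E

E

Round 1 — r1, r3, derive A, H.
Round 2 — r2, derive M.
Derived: A (round 1), M (round 2), H (round 1). E never appears in any round.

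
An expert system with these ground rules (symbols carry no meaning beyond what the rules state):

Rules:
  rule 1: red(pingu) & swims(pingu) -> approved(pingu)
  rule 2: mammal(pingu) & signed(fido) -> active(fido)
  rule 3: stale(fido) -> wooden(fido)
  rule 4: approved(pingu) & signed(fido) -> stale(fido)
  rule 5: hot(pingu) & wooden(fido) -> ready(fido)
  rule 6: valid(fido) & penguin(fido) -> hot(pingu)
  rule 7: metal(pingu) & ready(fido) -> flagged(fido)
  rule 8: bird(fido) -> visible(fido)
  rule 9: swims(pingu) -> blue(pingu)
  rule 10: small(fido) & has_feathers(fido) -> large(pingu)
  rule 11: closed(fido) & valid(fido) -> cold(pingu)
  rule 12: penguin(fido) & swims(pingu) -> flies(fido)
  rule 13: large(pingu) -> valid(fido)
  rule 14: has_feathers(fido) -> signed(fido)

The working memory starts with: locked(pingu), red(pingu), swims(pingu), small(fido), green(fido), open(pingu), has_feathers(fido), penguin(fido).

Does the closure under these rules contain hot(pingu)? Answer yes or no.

Round 1: rule 1 [red(pingu) & swims(pingu) -> approved(pingu)]; rule 9 [swims(pingu) -> blue(pingu)]; rule 10 [small(fido) & has_feathers(fido) -> large(pingu)]; rule 12 [penguin(fido) & swims(pingu) -> flies(fido)]; rule 14 [has_feathers(fido) -> signed(fido)]. Adds approved(pingu), blue(pingu), large(pingu), flies(fido), signed(fido).
Round 2: rule 4 [approved(pingu) & signed(fido) -> stale(fido)]; rule 13 [large(pingu) -> valid(fido)]. Adds stale(fido), valid(fido).
Round 3: rule 3 [stale(fido) -> wooden(fido)]; rule 6 [valid(fido) & penguin(fido) -> hot(pingu)]. Adds wooden(fido), hot(pingu).
Round 4: rule 5 [hot(pingu) & wooden(fido) -> ready(fido)]. Adds ready(fido).
hot(pingu) appears in round 3, so it is derivable.

yes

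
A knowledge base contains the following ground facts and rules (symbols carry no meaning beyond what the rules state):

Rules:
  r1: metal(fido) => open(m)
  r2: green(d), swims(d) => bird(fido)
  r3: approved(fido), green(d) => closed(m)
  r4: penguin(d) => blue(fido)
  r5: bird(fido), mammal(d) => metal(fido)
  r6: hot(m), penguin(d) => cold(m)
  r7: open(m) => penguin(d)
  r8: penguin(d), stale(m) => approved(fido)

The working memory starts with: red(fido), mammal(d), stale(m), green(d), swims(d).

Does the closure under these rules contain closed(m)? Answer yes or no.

Round 1: r2 [green(d), swims(d) => bird(fido)]. Adds bird(fido).
Round 2: r5 [bird(fido), mammal(d) => metal(fido)]. Adds metal(fido).
Round 3: r1 [metal(fido) => open(m)]. Adds open(m).
Round 4: r7 [open(m) => penguin(d)]. Adds penguin(d).
Round 5: r4 [penguin(d) => blue(fido)]; r8 [penguin(d), stale(m) => approved(fido)]. Adds blue(fido), approved(fido).
Round 6: r3 [approved(fido), green(d) => closed(m)]. Adds closed(m).
closed(m) appears in round 6, so it is derivable.

yes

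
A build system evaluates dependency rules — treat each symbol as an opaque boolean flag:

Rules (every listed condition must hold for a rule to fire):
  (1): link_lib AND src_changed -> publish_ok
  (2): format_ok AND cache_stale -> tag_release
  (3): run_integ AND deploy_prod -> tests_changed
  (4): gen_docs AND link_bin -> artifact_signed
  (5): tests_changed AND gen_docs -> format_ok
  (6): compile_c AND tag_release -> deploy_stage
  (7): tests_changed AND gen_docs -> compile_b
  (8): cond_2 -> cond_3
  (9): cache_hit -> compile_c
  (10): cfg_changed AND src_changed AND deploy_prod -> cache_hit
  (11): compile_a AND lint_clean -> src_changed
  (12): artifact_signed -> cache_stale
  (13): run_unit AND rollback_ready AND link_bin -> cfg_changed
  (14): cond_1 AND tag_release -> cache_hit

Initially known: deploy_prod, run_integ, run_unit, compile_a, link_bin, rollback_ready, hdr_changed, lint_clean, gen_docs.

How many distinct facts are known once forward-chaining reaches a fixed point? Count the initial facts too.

Round 1 — (3), (4), (11), (13), derive tests_changed, artifact_signed, src_changed, cfg_changed.
Round 2 — (5), (7), (10), (12), derive format_ok, compile_b, cache_hit, cache_stale.
Round 3 — (2), (9), derive tag_release, compile_c.
Round 4 — (6), derive deploy_stage.
Closure: {artifact_signed, cache_hit, cache_stale, cfg_changed, compile_a, compile_b, compile_c, deploy_prod, deploy_stage, format_ok, gen_docs, hdr_changed, link_bin, lint_clean, rollback_ready, run_integ, run_unit, src_changed, tag_release, tests_changed} — 20 facts.

20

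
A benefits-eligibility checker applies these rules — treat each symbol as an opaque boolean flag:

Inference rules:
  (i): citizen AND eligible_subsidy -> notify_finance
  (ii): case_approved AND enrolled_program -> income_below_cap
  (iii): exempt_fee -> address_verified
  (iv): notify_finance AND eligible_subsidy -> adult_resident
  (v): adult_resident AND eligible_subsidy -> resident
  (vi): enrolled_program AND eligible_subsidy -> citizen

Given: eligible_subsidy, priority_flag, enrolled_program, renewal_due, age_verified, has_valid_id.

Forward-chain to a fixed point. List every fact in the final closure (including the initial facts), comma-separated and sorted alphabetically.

Round 1 — (vi), derive citizen.
Round 2 — (i), derive notify_finance.
Round 3 — (iv), derive adult_resident.
Round 4 — (v), derive resident.

adult_resident, age_verified, citizen, eligible_subsidy, enrolled_program, has_valid_id, notify_finance, priority_flag, renewal_due, resident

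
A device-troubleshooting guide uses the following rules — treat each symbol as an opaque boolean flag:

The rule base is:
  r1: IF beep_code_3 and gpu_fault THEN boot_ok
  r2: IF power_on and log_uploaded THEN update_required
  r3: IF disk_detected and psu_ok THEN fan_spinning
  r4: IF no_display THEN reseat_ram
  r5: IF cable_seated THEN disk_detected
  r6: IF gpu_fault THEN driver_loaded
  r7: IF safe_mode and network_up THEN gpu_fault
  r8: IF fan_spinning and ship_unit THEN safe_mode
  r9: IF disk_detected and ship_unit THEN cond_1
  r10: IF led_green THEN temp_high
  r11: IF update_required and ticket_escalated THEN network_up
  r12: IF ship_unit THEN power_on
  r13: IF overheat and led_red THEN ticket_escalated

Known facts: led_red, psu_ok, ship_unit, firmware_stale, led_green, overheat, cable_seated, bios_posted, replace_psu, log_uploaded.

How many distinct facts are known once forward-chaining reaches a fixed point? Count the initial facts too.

Round 1: r5 [IF cable_seated THEN disk_detected]; r10 [IF led_green THEN temp_high]; r12 [IF ship_unit THEN power_on]; r13 [IF overheat and led_red THEN ticket_escalated]. Adds disk_detected, temp_high, power_on, ticket_escalated.
Round 2: r2 [IF power_on and log_uploaded THEN update_required]; r3 [IF disk_detected and psu_ok THEN fan_spinning]; r9 [IF disk_detected and ship_unit THEN cond_1]. Adds update_required, fan_spinning, cond_1.
Round 3: r8 [IF fan_spinning and ship_unit THEN safe_mode]; r11 [IF update_required and ticket_escalated THEN network_up]. Adds safe_mode, network_up.
Round 4: r7 [IF safe_mode and network_up THEN gpu_fault]. Adds gpu_fault.
Round 5: r6 [IF gpu_fault THEN driver_loaded]. Adds driver_loaded.
Closure: {bios_posted, cable_seated, cond_1, disk_detected, driver_loaded, fan_spinning, firmware_stale, gpu_fault, led_green, led_red, log_uploaded, network_up, overheat, power_on, psu_ok, replace_psu, safe_mode, ship_unit, temp_high, ticket_escalated, update_required} — 21 facts.

21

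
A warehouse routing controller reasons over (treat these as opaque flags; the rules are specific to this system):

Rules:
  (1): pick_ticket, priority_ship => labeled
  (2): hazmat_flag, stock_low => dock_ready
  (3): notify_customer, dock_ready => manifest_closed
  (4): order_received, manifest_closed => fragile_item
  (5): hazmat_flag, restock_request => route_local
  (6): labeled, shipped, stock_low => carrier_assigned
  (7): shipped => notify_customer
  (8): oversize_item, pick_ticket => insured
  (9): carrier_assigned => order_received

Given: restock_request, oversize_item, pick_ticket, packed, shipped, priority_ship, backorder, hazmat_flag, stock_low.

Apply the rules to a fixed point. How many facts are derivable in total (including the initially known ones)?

Round 1 fires (1), (2), (5), (7), (8), giving labeled, dock_ready, route_local, notify_customer, insured.
Round 2 fires (3), (6), giving manifest_closed, carrier_assigned.
Round 3 fires (9), giving order_received.
Round 4 fires (4), giving fragile_item.
Closure: {backorder, carrier_assigned, dock_ready, fragile_item, hazmat_flag, insured, labeled, manifest_closed, notify_customer, order_received, oversize_item, packed, pick_ticket, priority_ship, restock_request, route_local, shipped, stock_low} — 18 facts.

18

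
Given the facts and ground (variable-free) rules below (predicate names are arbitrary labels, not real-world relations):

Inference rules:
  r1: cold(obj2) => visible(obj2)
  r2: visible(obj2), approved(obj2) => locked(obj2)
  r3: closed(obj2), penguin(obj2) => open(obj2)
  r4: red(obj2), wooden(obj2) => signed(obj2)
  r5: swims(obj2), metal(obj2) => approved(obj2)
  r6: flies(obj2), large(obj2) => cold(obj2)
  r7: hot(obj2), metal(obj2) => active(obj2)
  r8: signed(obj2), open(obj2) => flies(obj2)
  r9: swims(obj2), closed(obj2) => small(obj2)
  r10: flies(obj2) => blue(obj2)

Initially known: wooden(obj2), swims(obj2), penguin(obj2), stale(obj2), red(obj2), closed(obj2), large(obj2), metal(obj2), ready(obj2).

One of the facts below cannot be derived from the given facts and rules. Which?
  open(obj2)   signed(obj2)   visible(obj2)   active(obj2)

Round 1 — r3, r4, r5, r9, derive open(obj2), signed(obj2), approved(obj2), small(obj2).
Round 2 — r8, derive flies(obj2).
Round 3 — r6, r10, derive cold(obj2), blue(obj2).
Round 4 — r1, derive visible(obj2).
Round 5 — r2, derive locked(obj2).
Derived: signed(obj2) (round 1), open(obj2) (round 1), visible(obj2) (round 4). active(obj2) never appears in any round.

active(obj2)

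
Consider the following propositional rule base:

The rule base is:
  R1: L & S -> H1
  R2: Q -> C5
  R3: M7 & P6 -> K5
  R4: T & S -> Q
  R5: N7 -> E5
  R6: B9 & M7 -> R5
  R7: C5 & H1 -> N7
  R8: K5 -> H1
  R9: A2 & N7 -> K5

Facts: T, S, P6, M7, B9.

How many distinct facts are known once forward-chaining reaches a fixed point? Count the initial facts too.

Round 1 — R3, R4, R6, derive K5, Q, R5.
Round 2 — R2, R8, derive C5, H1.
Round 3 — R7, derive N7.
Round 4 — R5, derive E5.
Closure: {B9, C5, E5, H1, K5, M7, N7, P6, Q, R5, S, T} — 12 facts.

12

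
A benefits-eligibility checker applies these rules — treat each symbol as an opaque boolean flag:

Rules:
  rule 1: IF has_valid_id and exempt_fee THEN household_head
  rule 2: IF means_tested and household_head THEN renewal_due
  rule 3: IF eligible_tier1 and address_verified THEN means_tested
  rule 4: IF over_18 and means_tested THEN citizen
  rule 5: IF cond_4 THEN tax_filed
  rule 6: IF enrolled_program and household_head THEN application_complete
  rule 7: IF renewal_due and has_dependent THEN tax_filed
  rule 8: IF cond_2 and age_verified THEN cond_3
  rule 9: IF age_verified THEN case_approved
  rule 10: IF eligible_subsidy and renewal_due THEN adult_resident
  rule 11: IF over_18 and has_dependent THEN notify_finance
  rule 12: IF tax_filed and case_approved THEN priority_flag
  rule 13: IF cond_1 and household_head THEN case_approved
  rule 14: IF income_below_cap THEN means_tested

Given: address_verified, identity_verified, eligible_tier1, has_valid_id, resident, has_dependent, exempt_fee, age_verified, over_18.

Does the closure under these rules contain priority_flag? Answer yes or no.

yes

Round 1: rule 1 [IF has_valid_id and exempt_fee THEN household_head]; rule 3 [IF eligible_tier1 and address_verified THEN means_tested]; rule 9 [IF age_verified THEN case_approved]; rule 11 [IF over_18 and has_dependent THEN notify_finance]. Adds household_head, means_tested, case_approved, notify_finance.
Round 2: rule 2 [IF means_tested and household_head THEN renewal_due]; rule 4 [IF over_18 and means_tested THEN citizen]. Adds renewal_due, citizen.
Round 3: rule 7 [IF renewal_due and has_dependent THEN tax_filed]. Adds tax_filed.
Round 4: rule 12 [IF tax_filed and case_approved THEN priority_flag]. Adds priority_flag.
priority_flag appears in round 4, so it is derivable.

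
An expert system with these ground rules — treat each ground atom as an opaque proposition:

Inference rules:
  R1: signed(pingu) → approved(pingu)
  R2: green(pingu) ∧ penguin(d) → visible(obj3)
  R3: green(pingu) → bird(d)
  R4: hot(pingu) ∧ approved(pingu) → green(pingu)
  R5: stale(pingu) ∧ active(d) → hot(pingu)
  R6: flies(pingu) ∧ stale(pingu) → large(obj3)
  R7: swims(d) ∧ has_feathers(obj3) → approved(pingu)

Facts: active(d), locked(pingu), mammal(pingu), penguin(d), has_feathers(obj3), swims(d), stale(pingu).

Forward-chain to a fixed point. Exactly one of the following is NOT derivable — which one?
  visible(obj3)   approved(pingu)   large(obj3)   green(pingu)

large(obj3)

Round 1: R5 [stale(pingu) ∧ active(d) → hot(pingu)]; R7 [swims(d) ∧ has_feathers(obj3) → approved(pingu)]. Adds hot(pingu), approved(pingu).
Round 2: R4 [hot(pingu) ∧ approved(pingu) → green(pingu)]. Adds green(pingu).
Round 3: R2 [green(pingu) ∧ penguin(d) → visible(obj3)]; R3 [green(pingu) → bird(d)]. Adds visible(obj3), bird(d).
Derived: visible(obj3) (round 3), approved(pingu) (round 1), green(pingu) (round 2). large(obj3) never appears in any round.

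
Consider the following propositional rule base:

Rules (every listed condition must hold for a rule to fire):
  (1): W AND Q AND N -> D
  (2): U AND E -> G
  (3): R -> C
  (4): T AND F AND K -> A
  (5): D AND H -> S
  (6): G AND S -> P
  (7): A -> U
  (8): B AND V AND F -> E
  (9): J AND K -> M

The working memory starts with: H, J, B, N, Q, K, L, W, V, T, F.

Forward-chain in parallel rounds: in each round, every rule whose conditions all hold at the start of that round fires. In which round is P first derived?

4

Round 1: (1) [W AND Q AND N -> D]; (4) [T AND F AND K -> A]; (8) [B AND V AND F -> E]; (9) [J AND K -> M]. New: D, A, E, M.
Round 2: (5) [D AND H -> S]; (7) [A -> U]. New: S, U.
Round 3: (2) [U AND E -> G]. New: G.
Round 4: (6) [G AND S -> P]. New: P.
P first appears in round 4.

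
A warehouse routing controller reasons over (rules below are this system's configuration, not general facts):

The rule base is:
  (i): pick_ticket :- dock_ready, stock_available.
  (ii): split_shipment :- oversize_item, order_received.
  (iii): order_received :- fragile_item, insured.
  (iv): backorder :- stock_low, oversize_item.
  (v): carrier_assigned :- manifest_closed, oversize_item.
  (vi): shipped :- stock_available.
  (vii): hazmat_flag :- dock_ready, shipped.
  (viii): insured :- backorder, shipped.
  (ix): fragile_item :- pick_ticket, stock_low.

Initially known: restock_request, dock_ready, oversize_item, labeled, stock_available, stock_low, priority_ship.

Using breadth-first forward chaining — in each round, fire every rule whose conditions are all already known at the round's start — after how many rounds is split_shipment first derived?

Round 1: (i) [pick_ticket :- dock_ready, stock_available.]; (iv) [backorder :- stock_low, oversize_item.]; (vi) [shipped :- stock_available.]. Adds pick_ticket, backorder, shipped.
Round 2: (vii) [hazmat_flag :- dock_ready, shipped.]; (viii) [insured :- backorder, shipped.]; (ix) [fragile_item :- pick_ticket, stock_low.]. Adds hazmat_flag, insured, fragile_item.
Round 3: (iii) [order_received :- fragile_item, insured.]. Adds order_received.
Round 4: (ii) [split_shipment :- oversize_item, order_received.]. Adds split_shipment.
split_shipment first appears in round 4.

4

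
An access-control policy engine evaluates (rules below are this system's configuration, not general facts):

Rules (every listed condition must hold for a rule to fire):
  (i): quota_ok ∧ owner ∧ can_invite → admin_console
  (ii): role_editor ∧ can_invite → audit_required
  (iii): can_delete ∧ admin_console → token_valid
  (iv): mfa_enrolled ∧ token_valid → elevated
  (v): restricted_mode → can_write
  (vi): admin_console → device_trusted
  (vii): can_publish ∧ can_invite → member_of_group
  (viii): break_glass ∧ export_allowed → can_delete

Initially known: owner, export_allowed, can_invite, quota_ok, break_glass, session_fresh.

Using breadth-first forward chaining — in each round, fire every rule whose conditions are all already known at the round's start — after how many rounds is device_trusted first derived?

2

Round 1: (i) [quota_ok ∧ owner ∧ can_invite → admin_console]; (viii) [break_glass ∧ export_allowed → can_delete]. New: admin_console, can_delete.
Round 2: (iii) [can_delete ∧ admin_console → token_valid]; (vi) [admin_console → device_trusted]. New: token_valid, device_trusted.
device_trusted first appears in round 2.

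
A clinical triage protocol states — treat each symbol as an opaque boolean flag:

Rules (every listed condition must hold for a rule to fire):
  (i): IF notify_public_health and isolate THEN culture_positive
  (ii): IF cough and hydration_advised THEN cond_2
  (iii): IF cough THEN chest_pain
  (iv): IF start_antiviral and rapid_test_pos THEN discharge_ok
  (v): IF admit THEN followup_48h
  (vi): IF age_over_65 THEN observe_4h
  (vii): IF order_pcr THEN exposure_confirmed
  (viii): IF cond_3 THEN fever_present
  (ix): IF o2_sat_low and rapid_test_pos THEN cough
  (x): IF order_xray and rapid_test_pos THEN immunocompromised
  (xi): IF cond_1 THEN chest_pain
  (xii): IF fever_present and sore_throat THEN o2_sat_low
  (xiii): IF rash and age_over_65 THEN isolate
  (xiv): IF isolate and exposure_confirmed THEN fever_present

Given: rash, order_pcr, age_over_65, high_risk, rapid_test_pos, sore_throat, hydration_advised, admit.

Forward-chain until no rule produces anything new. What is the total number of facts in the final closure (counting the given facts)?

17

[1] (v) [IF admit THEN followup_48h]; (vi) [IF age_over_65 THEN observe_4h]; (vii) [IF order_pcr THEN exposure_confirmed]; (xiii) [IF rash and age_over_65 THEN isolate]. ⇒ new: followup_48h, observe_4h, exposure_confirmed, isolate.
[2] (xiv) [IF isolate and exposure_confirmed THEN fever_present]. ⇒ new: fever_present.
[3] (xii) [IF fever_present and sore_throat THEN o2_sat_low]. ⇒ new: o2_sat_low.
[4] (ix) [IF o2_sat_low and rapid_test_pos THEN cough]. ⇒ new: cough.
[5] (ii) [IF cough and hydration_advised THEN cond_2]; (iii) [IF cough THEN chest_pain]. ⇒ new: cond_2, chest_pain.
Closure: {admit, age_over_65, chest_pain, cond_2, cough, exposure_confirmed, fever_present, followup_48h, high_risk, hydration_advised, isolate, o2_sat_low, observe_4h, order_pcr, rapid_test_pos, rash, sore_throat} — 17 facts.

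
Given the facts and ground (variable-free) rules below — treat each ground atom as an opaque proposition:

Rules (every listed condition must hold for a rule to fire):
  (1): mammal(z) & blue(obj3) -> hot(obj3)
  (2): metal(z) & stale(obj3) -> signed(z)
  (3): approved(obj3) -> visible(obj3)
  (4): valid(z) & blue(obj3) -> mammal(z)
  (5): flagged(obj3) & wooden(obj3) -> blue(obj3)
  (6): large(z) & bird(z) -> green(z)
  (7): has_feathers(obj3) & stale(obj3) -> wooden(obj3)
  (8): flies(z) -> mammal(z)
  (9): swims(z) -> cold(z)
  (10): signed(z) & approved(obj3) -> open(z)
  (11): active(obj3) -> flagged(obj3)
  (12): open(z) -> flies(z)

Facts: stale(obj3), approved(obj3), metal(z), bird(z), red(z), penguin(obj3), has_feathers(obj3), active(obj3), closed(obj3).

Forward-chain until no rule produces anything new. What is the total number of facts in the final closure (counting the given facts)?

18

Round 1: (2) [metal(z) & stale(obj3) -> signed(z)]; (3) [approved(obj3) -> visible(obj3)]; (7) [has_feathers(obj3) & stale(obj3) -> wooden(obj3)]; (11) [active(obj3) -> flagged(obj3)]. Adds signed(z), visible(obj3), wooden(obj3), flagged(obj3).
Round 2: (5) [flagged(obj3) & wooden(obj3) -> blue(obj3)]; (10) [signed(z) & approved(obj3) -> open(z)]. Adds blue(obj3), open(z).
Round 3: (12) [open(z) -> flies(z)]. Adds flies(z).
Round 4: (8) [flies(z) -> mammal(z)]. Adds mammal(z).
Round 5: (1) [mammal(z) & blue(obj3) -> hot(obj3)]. Adds hot(obj3).
Closure: {active(obj3), approved(obj3), bird(z), blue(obj3), closed(obj3), flagged(obj3), flies(z), has_feathers(obj3), hot(obj3), mammal(z), metal(z), open(z), penguin(obj3), red(z), signed(z), stale(obj3), visible(obj3), wooden(obj3)} — 18 facts.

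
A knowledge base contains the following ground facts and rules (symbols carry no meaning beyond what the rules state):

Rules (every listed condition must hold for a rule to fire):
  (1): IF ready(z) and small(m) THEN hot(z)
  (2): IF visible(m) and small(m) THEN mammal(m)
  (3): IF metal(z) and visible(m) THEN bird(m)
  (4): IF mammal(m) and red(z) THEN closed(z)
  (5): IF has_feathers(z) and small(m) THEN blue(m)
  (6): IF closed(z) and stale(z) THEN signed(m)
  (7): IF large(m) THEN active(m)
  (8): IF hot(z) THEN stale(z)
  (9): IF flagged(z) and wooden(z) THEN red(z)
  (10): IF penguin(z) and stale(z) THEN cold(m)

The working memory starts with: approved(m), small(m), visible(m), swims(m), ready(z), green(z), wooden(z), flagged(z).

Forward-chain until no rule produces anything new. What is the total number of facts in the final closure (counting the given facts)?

14

[1] (1) [IF ready(z) and small(m) THEN hot(z)]; (2) [IF visible(m) and small(m) THEN mammal(m)]; (9) [IF flagged(z) and wooden(z) THEN red(z)]. ⇒ new: hot(z), mammal(m), red(z).
[2] (4) [IF mammal(m) and red(z) THEN closed(z)]; (8) [IF hot(z) THEN stale(z)]. ⇒ new: closed(z), stale(z).
[3] (6) [IF closed(z) and stale(z) THEN signed(m)]. ⇒ new: signed(m).
Closure: {approved(m), closed(z), flagged(z), green(z), hot(z), mammal(m), ready(z), red(z), signed(m), small(m), stale(z), swims(m), visible(m), wooden(z)} — 14 facts.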